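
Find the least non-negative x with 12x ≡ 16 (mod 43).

12⁻¹ ≡ 18 (mod 43) because 12·18 = 216 = 5·43 + 1.
Multiplying both sides by 18: x ≡ 18·16 = 288 ≡ 30 (mod 43).
Check: 12·30 = 360 = 8·43 + 16.

30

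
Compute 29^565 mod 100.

49

Successive squares of 29 mod 100: 29^1≡29, 29^2≡41, 29^4≡81, 29^8≡61, 29^16≡21, 29^32≡41, 29^64≡81, 29^128≡61, 29^256≡21, 29^512≡41.
565 = 1 + 4 + 16 + 32 + 512, so 29^565 ≡ 29·81·21·41·41 ≡ 49 (mod 100).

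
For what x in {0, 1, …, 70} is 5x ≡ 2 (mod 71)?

The inverse of 5 mod 71 is 57 (since 5·57 = 285 ≡ 1).
So x ≡ 57·2 = 114 ≡ 43 (mod 71).
Check: 5·43 = 215 = 3·71 + 2.

43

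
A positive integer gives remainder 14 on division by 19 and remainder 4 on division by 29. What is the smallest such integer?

x ≡ 14 (mod 19) gives x ∈ {14, 33}.
The first of these with x mod 29 = 4 is 33.

33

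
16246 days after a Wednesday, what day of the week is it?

Dividing 16246 by 7 gives quotient 2320 and remainder 6.
Wednesday + 6 days → Tuesday.

Tuesday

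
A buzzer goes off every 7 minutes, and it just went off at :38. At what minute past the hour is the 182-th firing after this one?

52

182·7 = 1274.
1274 − 21·60 = 14, so 1274 ≡ 14 (mod 60).
(38 + 14) mod 60 = 52.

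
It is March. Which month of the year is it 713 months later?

August

713 mod 12 = 5 (since 59·12 = 708).
March + 5 months → August.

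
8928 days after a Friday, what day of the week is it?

Monday

8928 = 1275·7 + 3, so 8928 mod 7 = 3.
Friday + 3 days → Monday.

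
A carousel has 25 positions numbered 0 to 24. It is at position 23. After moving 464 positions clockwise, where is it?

12

Dividing 464 by 25 gives quotient 18 and remainder 14.
(23 + 14) mod 25 = 12.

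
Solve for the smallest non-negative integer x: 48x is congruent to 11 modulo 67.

10

The inverse of 48 mod 67 is 7 (since 48·7 = 336 ≡ 1).
Multiplying both sides by 7: x ≡ 7·11 = 77 ≡ 10 (mod 67).
Check: 48·10 = 480 = 7·67 + 11.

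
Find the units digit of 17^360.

1

Last digits of 7^n: 7, 9, 3, 1 (period 4).
360 leaves remainder 0 on division by 4, so 17^360 ends in 1.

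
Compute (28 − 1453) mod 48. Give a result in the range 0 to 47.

1453 − 30·48 = 13, so 1453 ≡ 13 (mod 48).
(28 − 13) mod 48 = 15.

15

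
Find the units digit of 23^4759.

Powers of 3 mod 10 repeat with period 4: 3, 9, 7, 1.
4759 mod 4 = 3, so the last digit matches 3^3 = 7.

7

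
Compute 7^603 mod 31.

By repeated squaring mod 31: 7^1≡7, 7^2≡18, 7^4≡14, 7^8≡10, 7^16≡7, 7^32≡18, 7^64≡14, 7^128≡10, 7^256≡7, 7^512≡18.
603 = 1 + 2 + 8 + 16 + 64 + 512, so 7^603 ≡ 7·18·10·7·14·18 ≡ 2 (mod 31).

2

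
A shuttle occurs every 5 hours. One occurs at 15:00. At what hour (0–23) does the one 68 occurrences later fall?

68·5 = 340.
340 mod 24 = 4 (since 14·24 = 336).
(15 + 4) mod 24 = 19.

19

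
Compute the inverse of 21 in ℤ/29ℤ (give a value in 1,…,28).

18

21·18 = 378 = 13·29 + 1, so 21⁻¹ ≡ 18 (mod 29).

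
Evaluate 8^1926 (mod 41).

By repeated squaring mod 41: 8^1≡8, 8^2≡23, 8^4≡37, 8^8≡16, 8^16≡10, 8^32≡18, 8^64≡37, 8^128≡16, 8^256≡10, 8^512≡18, 8^1024≡37.
1926 = 2 + 4 + 128 + 256 + 512 + 1024, so 8^1926 ≡ 23·37·16·10·18·37 ≡ 31 (mod 41).

31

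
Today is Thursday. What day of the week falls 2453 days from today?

Sunday

2453 = 350·7 + 3, so 2453 mod 7 = 3.
Thursday + 3 days → Sunday.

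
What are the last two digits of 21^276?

21

Square-and-reduce mod 100: 21^1≡21, 21^2≡41, 21^4≡81, 21^8≡61, 21^16≡21, 21^32≡41, 21^64≡81, 21^128≡61, 21^256≡21.
276 = 4 + 16 + 256, so 21^276 ≡ 81·21·21 ≡ 21 (mod 100).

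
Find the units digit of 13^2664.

1

The units digit of 13^n cycles with period 4: 3, 9, 7, 1, …
2664 mod 4 = 0, so the last digit matches 3^4 = 1.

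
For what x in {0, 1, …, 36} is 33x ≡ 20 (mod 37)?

33⁻¹ ≡ 9 (mod 37) because 33·9 = 297 = 8·37 + 1.
So x ≡ 9·20 = 180 ≡ 32 (mod 37).

32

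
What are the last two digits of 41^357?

By repeated squaring mod 100: 41^1≡41, 41^2≡81, 41^4≡61, 41^8≡21, 41^16≡41, 41^32≡81, 41^64≡61, 41^128≡21, 41^256≡41.
Since 357 = 1 + 4 + 32 + 64 + 256 in binary, 41^357 ≡ 41·61·81·61·41 ≡ 81 (mod 100).

81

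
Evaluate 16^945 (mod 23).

13

By repeated squaring mod 23: 16^1≡16, 16^2≡3, 16^4≡9, 16^8≡12, 16^16≡6, 16^32≡13, 16^64≡8, 16^128≡18, 16^256≡2, 16^512≡4.
945 = 1 + 16 + 32 + 128 + 256 + 512, so 16^945 ≡ 16·6·13·18·2·4 ≡ 13 (mod 23).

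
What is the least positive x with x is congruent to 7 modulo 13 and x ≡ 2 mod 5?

7

Since 5·8 ≡ 1 (mod 13), take x = 2 + 5·((7−2)·8 mod 13) = 2 + 5·1 = 7.
Check: 7 mod 13 = 7, 7 mod 5 = 2.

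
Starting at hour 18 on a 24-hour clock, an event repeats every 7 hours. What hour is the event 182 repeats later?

182·7 = 1274.
1274 = 53·24 + 2, so 1274 mod 24 = 2.
(18 + 2) mod 24 = 20.

20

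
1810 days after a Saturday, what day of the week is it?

Dividing 1810 by 7 gives quotient 258 and remainder 4.
Saturday + 4 days → Wednesday.

Wednesday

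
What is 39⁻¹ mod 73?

39·15 = 585 = 8·73 + 1, so 39⁻¹ ≡ 15 (mod 73).

15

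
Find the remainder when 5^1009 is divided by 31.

By repeated squaring mod 31: 5^1≡5, 5^2≡25, 5^4≡5, 5^8≡25, 5^16≡5, 5^32≡25, 5^64≡5, 5^128≡25, 5^256≡5, 5^512≡25.
1009 = 1 + 16 + 32 + 64 + 128 + 256 + 512, so 5^1009 ≡ 5·5·25·5·25·5·25 ≡ 5 (mod 31).

5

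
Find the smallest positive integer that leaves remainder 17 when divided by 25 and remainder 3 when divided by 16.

67

x ≡ 3 (mod 16) gives x ∈ {3, 19, 35, 51, 67}.
The first of these with x mod 25 = 17 is 67.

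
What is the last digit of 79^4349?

9

Powers of 9 mod 10 repeat with period 2: 9, 1.
4349 leaves remainder 1 on division by 2, so 79^4349 ends in 9.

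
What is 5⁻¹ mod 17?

7

17 = 3·5 + 2
5 = 2·2 + 1
2 = 2·1 + 0
Back-substituting gives 5·7 ≡ 1 (mod 17).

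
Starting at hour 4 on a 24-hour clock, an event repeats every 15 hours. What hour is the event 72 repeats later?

4

72·15 = 1080.
Dividing 1080 by 24 gives quotient 45 and remainder 0.
(4 + 0) mod 24 = 4.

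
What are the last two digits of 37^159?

Successive squares of 37 mod 100: 37^1≡37, 37^2≡69, 37^4≡61, 37^8≡21, 37^16≡41, 37^32≡81, 37^64≡61, 37^128≡21.
159 = 1 + 2 + 4 + 8 + 16 + 128, so 37^159 ≡ 37·69·61·21·41·21 ≡ 73 (mod 100).

73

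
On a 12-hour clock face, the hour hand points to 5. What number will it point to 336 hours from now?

336 − 28·12 = 0, so 336 ≡ 0 (mod 12).
5 + 0 → 5 on a 12-hour dial.

5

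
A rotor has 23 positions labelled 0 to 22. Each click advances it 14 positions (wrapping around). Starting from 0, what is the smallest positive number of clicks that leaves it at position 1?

14·5 = 70 = 3·23 + 1, so 14⁻¹ ≡ 5 (mod 23).

5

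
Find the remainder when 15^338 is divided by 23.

4

Successive squares of 15 mod 23: 15^1≡15, 15^2≡18, 15^4≡2, 15^8≡4, 15^16≡16, 15^32≡3, 15^64≡9, 15^128≡12, 15^256≡6.
338 = 2 + 16 + 64 + 256, so 15^338 ≡ 18·16·9·6 ≡ 4 (mod 23).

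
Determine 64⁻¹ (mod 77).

71

64·71 = 4544 = 59·77 + 1, so 64⁻¹ ≡ 71 (mod 77).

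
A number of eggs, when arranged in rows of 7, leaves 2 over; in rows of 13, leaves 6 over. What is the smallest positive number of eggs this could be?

x ≡ 2 (mod 7) gives x ∈ {2, 9, 16, 23, 30, 37, 44, 51, …}.
The first of these with x mod 13 = 6 is 58.

58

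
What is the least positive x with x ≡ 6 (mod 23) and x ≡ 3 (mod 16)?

259

x ≡ 3 (mod 16) gives x ∈ {3, 19, 35, 51, 67, 83, 99, 115, …}.
The first of these with x mod 23 = 6 is 259.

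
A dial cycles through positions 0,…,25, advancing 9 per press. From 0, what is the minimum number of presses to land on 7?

21

The inverse of 9 mod 26 is 3 (since 9·3 = 27 ≡ 1).
So x ≡ 3·7 = 21 ≡ 21 (mod 26).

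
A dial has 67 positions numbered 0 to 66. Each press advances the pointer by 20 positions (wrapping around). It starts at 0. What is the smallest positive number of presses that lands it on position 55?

53

The inverse of 20 mod 67 is 57 (since 20·57 = 1140 ≡ 1).
Multiplying both sides by 57: x ≡ 57·55 = 3135 ≡ 53 (mod 67).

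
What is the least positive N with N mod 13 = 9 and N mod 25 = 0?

100

Since 25·12 ≡ 1 (mod 13), take x = 0 + 25·((9−0)·12 mod 13) = 0 + 25·4 = 100.
Check: 100 mod 13 = 9, 100 mod 25 = 0.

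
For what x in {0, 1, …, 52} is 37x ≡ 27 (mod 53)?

48

37⁻¹ ≡ 43 (mod 53) because 37·43 = 1591 = 30·53 + 1.
So x ≡ 43·27 = 1161 ≡ 48 (mod 53).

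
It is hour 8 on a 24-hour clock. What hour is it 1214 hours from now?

22

1214 mod 24 = 14 (since 50·24 = 1200).
(8 + 14) mod 24 = 22.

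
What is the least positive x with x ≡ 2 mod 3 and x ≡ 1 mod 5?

11

x ≡ 2 (mod 3) gives x ∈ {2, 5, 8, 11}.
The first of these with x mod 5 = 1 is 11.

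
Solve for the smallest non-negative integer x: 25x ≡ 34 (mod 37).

The inverse of 25 mod 37 is 3 (since 25·3 = 75 ≡ 1).
Multiplying both sides by 3: x ≡ 3·34 = 102 ≡ 28 (mod 37).

28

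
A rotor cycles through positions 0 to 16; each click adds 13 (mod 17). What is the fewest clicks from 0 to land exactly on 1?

17 = 1·13 + 4
13 = 3·4 + 1
4 = 4·1 + 0
Back-substituting gives 13·4 ≡ 1 (mod 17).

4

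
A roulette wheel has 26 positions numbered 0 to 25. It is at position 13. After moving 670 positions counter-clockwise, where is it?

Dividing 670 by 26 gives quotient 25 and remainder 20.
(13 − 20) mod 26 = 19.

19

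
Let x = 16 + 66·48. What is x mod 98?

48

66·48 = 3168.
Dividing 3168 by 98 gives quotient 32 and remainder 32.
(16 + 32) mod 98 = 48.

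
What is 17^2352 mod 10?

1

Last digits of 7^n: 7, 9, 3, 1 (period 4).
2352 mod 4 = 0, so the last digit matches 7^4 = 1.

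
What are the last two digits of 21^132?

By repeated squaring mod 100: 21^1≡21, 21^2≡41, 21^4≡81, 21^8≡61, 21^16≡21, 21^32≡41, 21^64≡81, 21^128≡61.
Since 132 = 4 + 128 in binary, 21^132 ≡ 81·61 ≡ 41 (mod 100).

41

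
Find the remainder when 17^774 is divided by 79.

46

Square-and-reduce mod 79: 17^1≡17, 17^2≡52, 17^4≡18, 17^8≡8, 17^16≡64, 17^32≡67, 17^64≡65, 17^128≡38, 17^256≡22, 17^512≡10.
Since 774 = 2 + 4 + 256 + 512 in binary, 17^774 ≡ 52·18·22·10 ≡ 46 (mod 79).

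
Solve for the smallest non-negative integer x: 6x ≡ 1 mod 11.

2

The inverse of 6 mod 11 is 2 (since 6·2 = 12 ≡ 1).
Multiplying both sides by 2: x ≡ 2·1 = 2 ≡ 2 (mod 11).
Check: 6·2 = 12 = 1·11 + 1.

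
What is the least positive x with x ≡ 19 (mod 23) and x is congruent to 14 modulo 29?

Since 29·4 ≡ 1 (mod 23), take x = 14 + 29·((19−14)·4 mod 23) = 14 + 29·20 = 594.
Check: 594 mod 23 = 19, 594 mod 29 = 14.

594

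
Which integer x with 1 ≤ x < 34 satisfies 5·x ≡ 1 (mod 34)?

7

34 = 6·5 + 4
5 = 1·4 + 1
4 = 4·1 + 0
Back-substituting gives 5·7 ≡ 1 (mod 34).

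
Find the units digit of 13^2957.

Powers of 3 mod 10 repeat with period 4: 3, 9, 7, 1.
2957 mod 4 = 1, so the last digit matches 3^1 = 3.

3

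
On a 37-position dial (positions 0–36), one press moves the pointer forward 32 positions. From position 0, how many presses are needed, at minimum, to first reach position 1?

22

32·22 = 704 = 19·37 + 1, so 32⁻¹ ≡ 22 (mod 37).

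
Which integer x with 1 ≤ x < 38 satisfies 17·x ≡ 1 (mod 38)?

17·9 = 153 = 4·38 + 1, so 17⁻¹ ≡ 9 (mod 38).

9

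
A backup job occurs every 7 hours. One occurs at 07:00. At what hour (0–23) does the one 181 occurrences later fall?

181·7 = 1267.
1267 − 52·24 = 19, so 1267 ≡ 19 (mod 24).
(7 + 19) mod 24 = 2.

2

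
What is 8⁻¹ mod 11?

7

8·7 = 56 = 5·11 + 1, so 8⁻¹ ≡ 7 (mod 11).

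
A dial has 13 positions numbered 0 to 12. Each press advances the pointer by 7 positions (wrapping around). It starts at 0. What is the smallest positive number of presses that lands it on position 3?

The inverse of 7 mod 13 is 2 (since 7·2 = 14 ≡ 1).
Multiplying both sides by 2: x ≡ 2·3 = 6 ≡ 6 (mod 13).

6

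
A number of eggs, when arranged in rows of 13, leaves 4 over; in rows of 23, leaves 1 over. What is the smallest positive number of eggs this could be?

277

Since 23·4 ≡ 1 (mod 13), take x = 1 + 23·((4−1)·4 mod 13) = 1 + 23·12 = 277.
Check: 277 mod 13 = 4, 277 mod 23 = 1.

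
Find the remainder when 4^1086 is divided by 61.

Successive squares of 4 mod 61: 4^1≡4, 4^2≡16, 4^4≡12, 4^8≡22, 4^16≡57, 4^32≡16, 4^64≡12, 4^128≡22, 4^256≡57, 4^512≡16, 4^1024≡12.
Since 1086 = 2 + 4 + 8 + 16 + 32 + 1024 in binary, 4^1086 ≡ 16·12·22·57·16·12 ≡ 9 (mod 61).

9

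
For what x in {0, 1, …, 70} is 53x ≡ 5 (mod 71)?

51

The inverse of 53 mod 71 is 67 (since 53·67 = 3551 ≡ 1).
So x ≡ 67·5 = 335 ≡ 51 (mod 71).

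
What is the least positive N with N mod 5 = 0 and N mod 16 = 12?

60

x ≡ 0 (mod 5) gives x ∈ {0, 5, 10, 15, 20, 25, 30, 35, …}.
The first of these with x mod 16 = 12 is 60.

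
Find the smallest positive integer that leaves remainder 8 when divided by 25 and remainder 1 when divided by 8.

Since 8·22 ≡ 1 (mod 25), take x = 1 + 8·((8−1)·22 mod 25) = 1 + 8·4 = 33.
Check: 33 mod 25 = 8, 33 mod 8 = 1.

33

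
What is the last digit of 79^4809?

9

Powers of 9 mod 10 repeat with period 2: 9, 1.
4809 leaves remainder 1 on division by 2, so 79^4809 ends in 9.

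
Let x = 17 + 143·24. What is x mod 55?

39

143·24 = 3432.
Dividing 3432 by 55 gives quotient 62 and remainder 22.
(17 + 22) mod 55 = 39.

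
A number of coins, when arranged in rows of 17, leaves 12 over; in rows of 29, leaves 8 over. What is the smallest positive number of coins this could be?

Since 29·10 ≡ 1 (mod 17), take x = 8 + 29·((12−8)·10 mod 17) = 8 + 29·6 = 182.
Check: 182 mod 17 = 12, 182 mod 29 = 8.

182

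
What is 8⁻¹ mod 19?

12

8·12 = 96 = 5·19 + 1, so 8⁻¹ ≡ 12 (mod 19).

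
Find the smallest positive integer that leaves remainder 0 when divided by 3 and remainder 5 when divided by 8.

x ≡ 0 (mod 3) gives x ∈ {0, 3, 6, 9, 12, 15, 18, 21}.
The first of these with x mod 8 = 5 is 21.

21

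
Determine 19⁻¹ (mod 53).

19·14 = 266 = 5·53 + 1, so 19⁻¹ ≡ 14 (mod 53).

14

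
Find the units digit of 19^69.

9

Last digits of 9^n: 9, 1 (period 2).
69 mod 2 = 1, so the last digit matches 9^1 = 9.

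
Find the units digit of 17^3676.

1

The units digit of 17^n cycles with period 4: 7, 9, 3, 1, …
3676 leaves remainder 0 on division by 4, so 17^3676 ends in 1.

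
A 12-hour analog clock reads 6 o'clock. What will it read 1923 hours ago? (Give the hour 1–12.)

3

1923 − 160·12 = 3, so 1923 ≡ 3 (mod 12).
6 − 3 → 3 on a 12-hour dial.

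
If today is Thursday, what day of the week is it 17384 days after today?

17384 = 2483·7 + 3, so 17384 mod 7 = 3.
Thursday + 3 days → Sunday.

Sunday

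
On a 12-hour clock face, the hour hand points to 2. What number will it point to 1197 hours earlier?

1197 = 99·12 + 9, so 1197 mod 12 = 9.
2 − 9 → 5 on a 12-hour dial.

5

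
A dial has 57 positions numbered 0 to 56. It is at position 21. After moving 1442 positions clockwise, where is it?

1442 − 25·57 = 17, so 1442 ≡ 17 (mod 57).
(21 + 17) mod 57 = 38.

38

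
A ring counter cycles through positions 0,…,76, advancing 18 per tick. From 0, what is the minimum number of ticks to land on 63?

The inverse of 18 mod 77 is 30 (since 18·30 = 540 ≡ 1).
Multiplying both sides by 30: x ≡ 30·63 = 1890 ≡ 42 (mod 77).

42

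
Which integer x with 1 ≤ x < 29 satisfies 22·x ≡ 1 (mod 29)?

4

22·4 = 88 = 3·29 + 1, so 22⁻¹ ≡ 4 (mod 29).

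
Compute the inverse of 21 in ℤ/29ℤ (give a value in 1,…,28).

29 = 1·21 + 8
21 = 2·8 + 5
8 = 1·5 + 3
5 = 1·3 + 2
3 = 1·2 + 1
2 = 2·1 + 0
Back-substituting gives 21·18 ≡ 1 (mod 29).

18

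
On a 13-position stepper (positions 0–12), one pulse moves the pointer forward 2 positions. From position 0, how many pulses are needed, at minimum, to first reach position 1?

13 = 6·2 + 1
2 = 2·1 + 0
Back-substituting gives 2·7 ≡ 1 (mod 13).

7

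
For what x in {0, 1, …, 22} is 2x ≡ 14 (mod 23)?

2⁻¹ ≡ 12 (mod 23) because 2·12 = 24 = 1·23 + 1.
Multiplying both sides by 12: x ≡ 12·14 = 168 ≡ 7 (mod 23).

7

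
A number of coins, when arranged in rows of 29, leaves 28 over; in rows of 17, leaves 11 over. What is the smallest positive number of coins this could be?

x ≡ 11 (mod 17) gives x ∈ {11, 28}.
The first of these with x mod 29 = 28 is 28.

28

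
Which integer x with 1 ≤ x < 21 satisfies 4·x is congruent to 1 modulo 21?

21 = 5·4 + 1
4 = 4·1 + 0
Back-substituting gives 4·16 ≡ 1 (mod 21).

16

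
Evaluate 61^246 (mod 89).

Square-and-reduce mod 89: 61^1≡61, 61^2≡72, 61^4≡22, 61^8≡39, 61^16≡8, 61^32≡64, 61^64≡2, 61^128≡4.
Since 246 = 2 + 4 + 16 + 32 + 64 + 128 in binary, 61^246 ≡ 72·22·8·64·2·4 ≡ 53 (mod 89).

53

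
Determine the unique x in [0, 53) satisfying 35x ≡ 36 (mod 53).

51

The inverse of 35 mod 53 is 50 (since 35·50 = 1750 ≡ 1).
Multiplying both sides by 50: x ≡ 50·36 = 1800 ≡ 51 (mod 53).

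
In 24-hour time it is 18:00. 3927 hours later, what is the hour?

9

3927 = 163·24 + 15, so 3927 mod 24 = 15.
(18 + 15) mod 24 = 9.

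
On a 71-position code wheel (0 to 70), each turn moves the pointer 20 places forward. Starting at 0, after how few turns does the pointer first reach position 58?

The inverse of 20 mod 71 is 32 (since 20·32 = 640 ≡ 1).
So x ≡ 32·58 = 1856 ≡ 10 (mod 71).

10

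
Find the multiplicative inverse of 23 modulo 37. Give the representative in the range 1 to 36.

29

37 = 1·23 + 14
23 = 1·14 + 9
14 = 1·9 + 5
9 = 1·5 + 4
5 = 1·4 + 1
4 = 4·1 + 0
Back-substituting gives 23·29 ≡ 1 (mod 37).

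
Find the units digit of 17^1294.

9

The units digit of 17^n cycles with period 4: 7, 9, 3, 1, …
1294 mod 4 = 2, so the last digit matches 7^2 = 9.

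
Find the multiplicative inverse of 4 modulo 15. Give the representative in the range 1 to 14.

4·4 = 16 = 1·15 + 1, so 4⁻¹ ≡ 4 (mod 15).

4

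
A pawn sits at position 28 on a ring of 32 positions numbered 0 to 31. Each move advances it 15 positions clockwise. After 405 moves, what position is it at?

23

405·15 = 6075.
6075 mod 32 = 27 (since 189·32 = 6048).
(28 + 27) mod 32 = 23.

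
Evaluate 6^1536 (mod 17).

Successive squares of 6 mod 17: 6^1≡6, 6^2≡2, 6^4≡4, 6^8≡16, 6^16≡1, 6^32≡1, 6^64≡1, 6^128≡1, 6^256≡1, 6^512≡1, 6^1024≡1.
Since 1536 = 512 + 1024 in binary, 6^1536 ≡ 1·1 ≡ 1 (mod 17).

1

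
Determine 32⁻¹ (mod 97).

32·94 = 3008 = 31·97 + 1, so 32⁻¹ ≡ 94 (mod 97).

94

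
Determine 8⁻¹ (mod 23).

3

23 = 2·8 + 7
8 = 1·7 + 1
7 = 7·1 + 0
Back-substituting gives 8·3 ≡ 1 (mod 23).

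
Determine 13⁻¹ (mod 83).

32

83 = 6·13 + 5
13 = 2·5 + 3
5 = 1·3 + 2
3 = 1·2 + 1
2 = 2·1 + 0
Back-substituting gives 13·32 ≡ 1 (mod 83).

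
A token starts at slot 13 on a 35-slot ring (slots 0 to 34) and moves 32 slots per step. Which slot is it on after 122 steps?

32

122·32 = 3904.
3904 mod 35 = 19 (since 111·35 = 3885).
(13 + 19) mod 35 = 32.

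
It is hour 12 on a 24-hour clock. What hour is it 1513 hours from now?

1513 mod 24 = 1 (since 63·24 = 1512).
(12 + 1) mod 24 = 13.

13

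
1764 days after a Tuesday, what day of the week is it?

Dividing 1764 by 7 gives quotient 252 and remainder 0.
Tuesday + 0 days → Tuesday.

Tuesday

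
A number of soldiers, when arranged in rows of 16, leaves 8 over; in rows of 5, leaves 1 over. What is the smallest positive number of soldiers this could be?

56

x ≡ 1 (mod 5) gives x ∈ {1, 6, 11, 16, 21, 26, 31, 36, …}.
The first of these with x mod 16 = 8 is 56.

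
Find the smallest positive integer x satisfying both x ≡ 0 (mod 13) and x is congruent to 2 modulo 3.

26

x ≡ 2 (mod 3) gives x ∈ {2, 5, 8, 11, 14, 17, 20, 23, …}.
The first of these with x mod 13 = 0 is 26.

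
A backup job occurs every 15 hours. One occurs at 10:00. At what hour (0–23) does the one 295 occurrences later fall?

19

295·15 = 4425.
4425 mod 24 = 9 (since 184·24 = 4416).
(10 + 9) mod 24 = 19.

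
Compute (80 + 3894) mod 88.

14

3894 − 44·88 = 22, so 3894 ≡ 22 (mod 88).
(80 + 22) mod 88 = 14.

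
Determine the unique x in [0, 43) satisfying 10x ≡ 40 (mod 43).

4

10⁻¹ ≡ 13 (mod 43) because 10·13 = 130 = 3·43 + 1.
So x ≡ 13·40 = 520 ≡ 4 (mod 43).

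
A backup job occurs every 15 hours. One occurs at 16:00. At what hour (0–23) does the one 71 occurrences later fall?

71·15 = 1065.
1065 − 44·24 = 9, so 1065 ≡ 9 (mod 24).
(16 + 9) mod 24 = 1.

1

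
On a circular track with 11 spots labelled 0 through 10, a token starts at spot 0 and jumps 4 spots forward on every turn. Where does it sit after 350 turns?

350·4 = 1400.
1400 = 127·11 + 3, so 1400 mod 11 = 3.
(0 + 3) mod 11 = 3.

3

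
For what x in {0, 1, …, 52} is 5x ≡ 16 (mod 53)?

35

The inverse of 5 mod 53 is 32 (since 5·32 = 160 ≡ 1).
So x ≡ 32·16 = 512 ≡ 35 (mod 53).
Check: 5·35 = 175 = 3·53 + 16.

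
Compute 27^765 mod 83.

28

By repeated squaring mod 83: 27^1≡27, 27^2≡65, 27^4≡75, 27^8≡64, 27^16≡29, 27^32≡11, 27^64≡38, 27^128≡33, 27^256≡10, 27^512≡17.
765 = 1 + 4 + 8 + 16 + 32 + 64 + 128 + 512, so 27^765 ≡ 27·75·64·29·11·38·33·17 ≡ 28 (mod 83).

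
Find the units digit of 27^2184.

The units digit of 27^n cycles with period 4: 7, 9, 3, 1, …
2184 leaves remainder 0 on division by 4, so 27^2184 ends in 1.

1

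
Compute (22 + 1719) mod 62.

5

Dividing 1719 by 62 gives quotient 27 and remainder 45.
(22 + 45) mod 62 = 5.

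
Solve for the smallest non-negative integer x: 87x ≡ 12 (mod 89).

The inverse of 87 mod 89 is 44 (since 87·44 = 3828 ≡ 1).
So x ≡ 44·12 = 528 ≡ 83 (mod 89).

83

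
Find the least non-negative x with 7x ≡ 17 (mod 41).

The inverse of 7 mod 41 is 6 (since 7·6 = 42 ≡ 1).
So x ≡ 6·17 = 102 ≡ 20 (mod 41).

20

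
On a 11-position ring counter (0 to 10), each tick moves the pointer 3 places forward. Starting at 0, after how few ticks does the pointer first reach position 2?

3⁻¹ ≡ 4 (mod 11) because 3·4 = 12 = 1·11 + 1.
So x ≡ 4·2 = 8 ≡ 8 (mod 11).
Check: 3·8 = 24 = 2·11 + 2.

8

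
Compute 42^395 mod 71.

23

Square-and-reduce mod 71: 42^1≡42, 42^2≡60, 42^4≡50, 42^8≡15, 42^16≡12, 42^32≡2, 42^64≡4, 42^128≡16, 42^256≡43.
Since 395 = 1 + 2 + 8 + 128 + 256 in binary, 42^395 ≡ 42·60·15·16·43 ≡ 23 (mod 71).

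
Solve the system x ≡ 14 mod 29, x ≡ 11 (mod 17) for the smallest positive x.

130

Since 17·12 ≡ 1 (mod 29), take x = 11 + 17·((14−11)·12 mod 29) = 11 + 17·7 = 130.
Check: 130 mod 29 = 14, 130 mod 17 = 11.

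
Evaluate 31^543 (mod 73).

66

By repeated squaring mod 73: 31^1≡31, 31^2≡12, 31^4≡71, 31^8≡4, 31^16≡16, 31^32≡37, 31^64≡55, 31^128≡32, 31^256≡2, 31^512≡4.
Since 543 = 1 + 2 + 4 + 8 + 16 + 512 in binary, 31^543 ≡ 31·12·71·4·16·4 ≡ 66 (mod 73).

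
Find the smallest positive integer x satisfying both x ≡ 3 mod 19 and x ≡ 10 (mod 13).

x ≡ 10 (mod 13) gives x ∈ {10, 23, 36, 49, 62, 75, 88, 101, …}.
The first of these with x mod 19 = 3 is 231.

231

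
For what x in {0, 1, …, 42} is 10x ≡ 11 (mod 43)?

The inverse of 10 mod 43 is 13 (since 10·13 = 130 ≡ 1).
Multiplying both sides by 13: x ≡ 13·11 = 143 ≡ 14 (mod 43).

14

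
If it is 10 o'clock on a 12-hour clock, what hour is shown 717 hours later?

717 mod 12 = 9 (since 59·12 = 708).
10 + 9 → 7 on a 12-hour dial.

7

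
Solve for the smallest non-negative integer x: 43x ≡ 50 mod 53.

43⁻¹ ≡ 37 (mod 53) because 43·37 = 1591 = 30·53 + 1.
Multiplying both sides by 37: x ≡ 37·50 = 1850 ≡ 48 (mod 53).
Check: 43·48 = 2064 = 38·53 + 50.

48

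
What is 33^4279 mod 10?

Powers of 3 mod 10 repeat with period 4: 3, 9, 7, 1.
4279 mod 4 = 3, so the last digit matches 3^3 = 7.

7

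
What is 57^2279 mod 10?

Last digits of 7^n: 7, 9, 3, 1 (period 4).
2279 leaves remainder 3 on division by 4, so 57^2279 ends in 3.

3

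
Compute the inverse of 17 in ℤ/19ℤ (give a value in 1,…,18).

17·9 = 153 = 8·19 + 1, so 17⁻¹ ≡ 9 (mod 19).

9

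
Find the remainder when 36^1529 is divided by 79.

By repeated squaring mod 79: 36^1≡36, 36^2≡32, 36^4≡76, 36^8≡9, 36^16≡2, 36^32≡4, 36^64≡16, 36^128≡19, 36^256≡45, 36^512≡50, 36^1024≡51.
Since 1529 = 1 + 8 + 16 + 32 + 64 + 128 + 256 + 1024 in binary, 36^1529 ≡ 36·9·2·4·16·19·45·51 ≡ 9 (mod 79).

9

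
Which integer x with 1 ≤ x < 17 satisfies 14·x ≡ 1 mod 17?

11

14·11 = 154 = 9·17 + 1, so 14⁻¹ ≡ 11 (mod 17).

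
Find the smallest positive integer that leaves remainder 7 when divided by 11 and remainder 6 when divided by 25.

Since 25·4 ≡ 1 (mod 11), take x = 6 + 25·((7−6)·4 mod 11) = 6 + 25·4 = 106.
Check: 106 mod 11 = 7, 106 mod 25 = 6.

106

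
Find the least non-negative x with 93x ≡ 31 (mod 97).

65

The inverse of 93 mod 97 is 24 (since 93·24 = 2232 ≡ 1).
Multiplying both sides by 24: x ≡ 24·31 = 744 ≡ 65 (mod 97).
Check: 93·65 = 6045 = 62·97 + 31.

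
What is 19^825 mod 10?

Last digits of 9^n: 9, 1 (period 2).
825 mod 2 = 1, so the last digit matches 9^1 = 9.

9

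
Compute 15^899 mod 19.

14

By repeated squaring mod 19: 15^1≡15, 15^2≡16, 15^4≡9, 15^8≡5, 15^16≡6, 15^32≡17, 15^64≡4, 15^128≡16, 15^256≡9, 15^512≡5.
Since 899 = 1 + 2 + 128 + 256 + 512 in binary, 15^899 ≡ 15·16·16·9·5 ≡ 14 (mod 19).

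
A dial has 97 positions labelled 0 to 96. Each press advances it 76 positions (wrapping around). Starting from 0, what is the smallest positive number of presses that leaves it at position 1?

60

76·60 = 4560 = 47·97 + 1, so 76⁻¹ ≡ 60 (mod 97).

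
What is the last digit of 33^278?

9

The units digit of 33^n cycles with period 4: 3, 9, 7, 1, …
278 mod 4 = 2, so the last digit matches 3^2 = 9.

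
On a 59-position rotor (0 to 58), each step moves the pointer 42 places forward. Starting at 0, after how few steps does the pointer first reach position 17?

58

The inverse of 42 mod 59 is 52 (since 42·52 = 2184 ≡ 1).
So x ≡ 52·17 = 884 ≡ 58 (mod 59).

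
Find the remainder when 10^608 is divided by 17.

1

Successive squares of 10 mod 17: 10^1≡10, 10^2≡15, 10^4≡4, 10^8≡16, 10^16≡1, 10^32≡1, 10^64≡1, 10^128≡1, 10^256≡1, 10^512≡1.
Since 608 = 32 + 64 + 512 in binary, 10^608 ≡ 1·1·1 ≡ 1 (mod 17).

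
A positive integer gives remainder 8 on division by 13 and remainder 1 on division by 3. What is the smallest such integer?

34

x ≡ 1 (mod 3) gives x ∈ {1, 4, 7, 10, 13, 16, 19, 22, …}.
The first of these with x mod 13 = 8 is 34.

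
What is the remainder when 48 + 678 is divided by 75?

678 = 9·75 + 3, so 678 mod 75 = 3.
(48 + 3) mod 75 = 51.

51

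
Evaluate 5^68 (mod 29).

7

Square-and-reduce mod 29: 5^1≡5, 5^2≡25, 5^4≡16, 5^8≡24, 5^16≡25, 5^32≡16, 5^64≡24.
68 = 4 + 64, so 5^68 ≡ 16·24 ≡ 7 (mod 29).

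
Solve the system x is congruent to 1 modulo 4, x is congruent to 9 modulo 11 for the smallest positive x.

Since 11·3 ≡ 1 (mod 4), take x = 9 + 11·((1−9)·3 mod 4) = 9 + 11·0 = 9.
Check: 9 mod 4 = 1, 9 mod 11 = 9.

9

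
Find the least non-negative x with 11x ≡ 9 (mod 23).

The inverse of 11 mod 23 is 21 (since 11·21 = 231 ≡ 1).
So x ≡ 21·9 = 189 ≡ 5 (mod 23).

5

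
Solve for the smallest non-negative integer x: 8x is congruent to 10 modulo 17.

The inverse of 8 mod 17 is 15 (since 8·15 = 120 ≡ 1).
So x ≡ 15·10 = 150 ≡ 14 (mod 17).

14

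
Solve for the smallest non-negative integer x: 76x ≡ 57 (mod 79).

60

76⁻¹ ≡ 26 (mod 79) because 76·26 = 1976 = 25·79 + 1.
So x ≡ 26·57 = 1482 ≡ 60 (mod 79).
Check: 76·60 = 4560 = 57·79 + 57.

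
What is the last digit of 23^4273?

Last digits of 3^n: 3, 9, 7, 1 (period 4).
4273 mod 4 = 1, so the last digit matches 3^1 = 3.

3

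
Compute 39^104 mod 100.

41

By repeated squaring mod 100: 39^1≡39, 39^2≡21, 39^4≡41, 39^8≡81, 39^16≡61, 39^32≡21, 39^64≡41.
Since 104 = 8 + 32 + 64 in binary, 39^104 ≡ 81·21·41 ≡ 41 (mod 100).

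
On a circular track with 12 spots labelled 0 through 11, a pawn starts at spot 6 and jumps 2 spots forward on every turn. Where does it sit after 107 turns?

4

107·2 = 214.
214 mod 12 = 10 (since 17·12 = 204).
(6 + 10) mod 12 = 4.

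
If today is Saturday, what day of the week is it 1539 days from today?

1539 mod 7 = 6 (since 219·7 = 1533).
Saturday + 6 days → Friday.

Friday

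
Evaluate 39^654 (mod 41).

Square-and-reduce mod 41: 39^1≡39, 39^2≡4, 39^4≡16, 39^8≡10, 39^16≡18, 39^32≡37, 39^64≡16, 39^128≡10, 39^256≡18, 39^512≡37.
654 = 2 + 4 + 8 + 128 + 512, so 39^654 ≡ 4·16·10·10·37 ≡ 25 (mod 41).

25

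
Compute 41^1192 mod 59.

9

Square-and-reduce mod 59: 41^1≡41, 41^2≡29, 41^4≡15, 41^8≡48, 41^16≡3, 41^32≡9, 41^64≡22, 41^128≡12, 41^256≡26, 41^512≡27, 41^1024≡21.
1192 = 8 + 32 + 128 + 1024, so 41^1192 ≡ 48·9·12·21 ≡ 9 (mod 59).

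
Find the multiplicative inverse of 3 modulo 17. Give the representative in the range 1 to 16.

6

3·6 = 18 = 1·17 + 1, so 3⁻¹ ≡ 6 (mod 17).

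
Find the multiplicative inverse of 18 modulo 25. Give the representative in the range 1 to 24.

25 = 1·18 + 7
18 = 2·7 + 4
7 = 1·4 + 3
4 = 1·3 + 1
3 = 3·1 + 0
Back-substituting gives 18·7 ≡ 1 (mod 25).

7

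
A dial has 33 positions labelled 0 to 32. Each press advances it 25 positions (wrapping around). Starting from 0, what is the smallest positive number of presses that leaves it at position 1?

4

25·4 = 100 = 3·33 + 1, so 25⁻¹ ≡ 4 (mod 33).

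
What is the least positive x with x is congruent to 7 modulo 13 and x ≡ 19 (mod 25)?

319

Since 25·12 ≡ 1 (mod 13), take x = 19 + 25·((7−19)·12 mod 13) = 19 + 25·12 = 319.
Check: 319 mod 13 = 7, 319 mod 25 = 19.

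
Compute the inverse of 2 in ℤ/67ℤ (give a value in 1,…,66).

34

67 = 33·2 + 1
2 = 2·1 + 0
Back-substituting gives 2·34 ≡ 1 (mod 67).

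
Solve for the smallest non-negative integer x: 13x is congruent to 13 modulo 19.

13⁻¹ ≡ 3 (mod 19) because 13·3 = 39 = 2·19 + 1.
So x ≡ 3·13 = 39 ≡ 1 (mod 19).

1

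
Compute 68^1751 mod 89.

42

Square-and-reduce mod 89: 68^1≡68, 68^2≡85, 68^4≡16, 68^8≡78, 68^16≡32, 68^32≡45, 68^64≡67, 68^128≡39, 68^256≡8, 68^512≡64, 68^1024≡2.
1751 = 1 + 2 + 4 + 16 + 64 + 128 + 512 + 1024, so 68^1751 ≡ 68·85·16·32·67·39·64·2 ≡ 42 (mod 89).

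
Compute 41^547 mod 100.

Square-and-reduce mod 100: 41^1≡41, 41^2≡81, 41^4≡61, 41^8≡21, 41^16≡41, 41^32≡81, 41^64≡61, 41^128≡21, 41^256≡41, 41^512≡81.
Since 547 = 1 + 2 + 32 + 512 in binary, 41^547 ≡ 41·81·81·81 ≡ 81 (mod 100).

81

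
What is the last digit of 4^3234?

6

Powers of 4 mod 10 repeat with period 2: 4, 6.
3234 mod 2 = 0, so the last digit matches 4^2 = 6.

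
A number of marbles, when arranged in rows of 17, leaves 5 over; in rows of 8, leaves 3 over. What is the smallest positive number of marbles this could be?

x ≡ 3 (mod 8) gives x ∈ {3, 11, 19, 27, 35, 43, 51, 59, …}.
The first of these with x mod 17 = 5 is 107.

107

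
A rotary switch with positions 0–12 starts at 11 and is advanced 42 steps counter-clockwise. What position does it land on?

42 = 3·13 + 3, so 42 mod 13 = 3.
(11 − 3) mod 13 = 8.

8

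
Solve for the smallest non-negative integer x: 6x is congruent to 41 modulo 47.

46

6⁻¹ ≡ 8 (mod 47) because 6·8 = 48 = 1·47 + 1.
So x ≡ 8·41 = 328 ≡ 46 (mod 47).
Check: 6·46 = 276 = 5·47 + 41.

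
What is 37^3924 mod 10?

1

The units digit of 37^n cycles with period 4: 7, 9, 3, 1, …
3924 leaves remainder 0 on division by 4, so 37^3924 ends in 1.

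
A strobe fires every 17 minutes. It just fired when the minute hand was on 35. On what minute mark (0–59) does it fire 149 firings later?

149·17 = 2533.
2533 = 42·60 + 13, so 2533 mod 60 = 13.
(35 + 13) mod 60 = 48.

48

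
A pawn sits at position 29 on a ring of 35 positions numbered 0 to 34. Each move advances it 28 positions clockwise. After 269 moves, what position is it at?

269·28 = 7532.
Dividing 7532 by 35 gives quotient 215 and remainder 7.
(29 + 7) mod 35 = 1.

1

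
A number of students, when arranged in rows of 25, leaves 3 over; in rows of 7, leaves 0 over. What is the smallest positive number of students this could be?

Since 7·18 ≡ 1 (mod 25), take x = 0 + 7·((3−0)·18 mod 25) = 0 + 7·4 = 28.
Check: 28 mod 25 = 3, 28 mod 7 = 0.

28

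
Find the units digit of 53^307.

Last digits of 3^n: 3, 9, 7, 1 (period 4).
307 leaves remainder 3 on division by 4, so 53^307 ends in 7.

7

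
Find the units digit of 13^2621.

Last digits of 3^n: 3, 9, 7, 1 (period 4).
2621 mod 4 = 1, so the last digit matches 3^1 = 3.

3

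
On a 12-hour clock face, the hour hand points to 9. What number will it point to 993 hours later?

6

993 = 82·12 + 9, so 993 mod 12 = 9.
9 + 9 → 6 on a 12-hour dial.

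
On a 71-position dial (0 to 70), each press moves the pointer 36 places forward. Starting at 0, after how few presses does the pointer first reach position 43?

15

The inverse of 36 mod 71 is 2 (since 36·2 = 72 ≡ 1).
So x ≡ 2·43 = 86 ≡ 15 (mod 71).
Check: 36·15 = 540 = 7·71 + 43.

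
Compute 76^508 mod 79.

Successive squares of 76 mod 79: 76^1≡76, 76^2≡9, 76^4≡2, 76^8≡4, 76^16≡16, 76^32≡19, 76^64≡45, 76^128≡50, 76^256≡51.
Since 508 = 4 + 8 + 16 + 32 + 64 + 128 + 256 in binary, 76^508 ≡ 2·4·16·19·45·50·51 ≡ 76 (mod 79).

76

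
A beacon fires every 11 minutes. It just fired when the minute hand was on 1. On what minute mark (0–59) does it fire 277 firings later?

48

277·11 = 3047.
3047 mod 60 = 47 (since 50·60 = 3000).
(1 + 47) mod 60 = 48.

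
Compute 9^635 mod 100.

49

By repeated squaring mod 100: 9^1≡9, 9^2≡81, 9^4≡61, 9^8≡21, 9^16≡41, 9^32≡81, 9^64≡61, 9^128≡21, 9^256≡41, 9^512≡81.
Since 635 = 1 + 2 + 8 + 16 + 32 + 64 + 512 in binary, 9^635 ≡ 9·81·21·41·81·61·81 ≡ 49 (mod 100).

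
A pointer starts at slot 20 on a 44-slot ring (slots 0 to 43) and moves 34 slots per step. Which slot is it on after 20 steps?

40

20·34 = 680.
680 = 15·44 + 20, so 680 mod 44 = 20.
(20 + 20) mod 44 = 40.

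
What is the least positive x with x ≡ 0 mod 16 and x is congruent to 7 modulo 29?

Since 29·5 ≡ 1 (mod 16), take x = 7 + 29·((0−7)·5 mod 16) = 7 + 29·13 = 384.
Check: 384 mod 16 = 0, 384 mod 29 = 7.

384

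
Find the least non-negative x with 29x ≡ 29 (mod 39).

1

The inverse of 29 mod 39 is 35 (since 29·35 = 1015 ≡ 1).
Multiplying both sides by 35: x ≡ 35·29 = 1015 ≡ 1 (mod 39).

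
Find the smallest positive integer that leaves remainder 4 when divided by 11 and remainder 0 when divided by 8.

48

Since 8·7 ≡ 1 (mod 11), take x = 0 + 8·((4−0)·7 mod 11) = 0 + 8·6 = 48.
Check: 48 mod 11 = 4, 48 mod 8 = 0.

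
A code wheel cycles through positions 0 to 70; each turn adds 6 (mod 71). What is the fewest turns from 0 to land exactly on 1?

71 = 11·6 + 5
6 = 1·5 + 1
5 = 5·1 + 0
Back-substituting gives 6·12 ≡ 1 (mod 71).

12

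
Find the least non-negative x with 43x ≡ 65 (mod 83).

43⁻¹ ≡ 56 (mod 83) because 43·56 = 2408 = 29·83 + 1.
Multiplying both sides by 56: x ≡ 56·65 = 3640 ≡ 71 (mod 83).

71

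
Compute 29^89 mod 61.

21

Square-and-reduce mod 61: 29^1≡29, 29^2≡48, 29^4≡47, 29^8≡13, 29^16≡47, 29^32≡13, 29^64≡47.
Since 89 = 1 + 8 + 16 + 64 in binary, 29^89 ≡ 29·13·47·47 ≡ 21 (mod 61).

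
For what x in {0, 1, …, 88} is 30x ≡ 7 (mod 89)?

21

30⁻¹ ≡ 3 (mod 89) because 30·3 = 90 = 1·89 + 1.
Multiplying both sides by 3: x ≡ 3·7 = 21 ≡ 21 (mod 89).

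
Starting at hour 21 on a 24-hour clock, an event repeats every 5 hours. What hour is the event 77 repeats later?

77·5 = 385.
385 mod 24 = 1 (since 16·24 = 384).
(21 + 1) mod 24 = 22.

22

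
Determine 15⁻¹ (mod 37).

5

15·5 = 75 = 2·37 + 1, so 15⁻¹ ≡ 5 (mod 37).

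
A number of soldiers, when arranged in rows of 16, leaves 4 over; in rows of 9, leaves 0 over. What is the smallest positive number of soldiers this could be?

36

x ≡ 0 (mod 9) gives x ∈ {0, 9, 18, 27, 36}.
The first of these with x mod 16 = 4 is 36.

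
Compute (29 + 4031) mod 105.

70

4031 − 38·105 = 41, so 4031 ≡ 41 (mod 105).
(29 + 41) mod 105 = 70.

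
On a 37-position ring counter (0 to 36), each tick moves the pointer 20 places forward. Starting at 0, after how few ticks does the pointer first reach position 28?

20⁻¹ ≡ 13 (mod 37) because 20·13 = 260 = 7·37 + 1.
Multiplying both sides by 13: x ≡ 13·28 = 364 ≡ 31 (mod 37).

31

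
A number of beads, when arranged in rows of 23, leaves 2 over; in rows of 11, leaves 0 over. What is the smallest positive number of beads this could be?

209

Since 11·21 ≡ 1 (mod 23), take x = 0 + 11·((2−0)·21 mod 23) = 0 + 11·19 = 209.
Check: 209 mod 23 = 2, 209 mod 11 = 0.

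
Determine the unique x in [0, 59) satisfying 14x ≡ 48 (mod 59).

The inverse of 14 mod 59 is 38 (since 14·38 = 532 ≡ 1).
Multiplying both sides by 38: x ≡ 38·48 = 1824 ≡ 54 (mod 59).

54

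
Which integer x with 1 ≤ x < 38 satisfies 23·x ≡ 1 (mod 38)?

5

23·5 = 115 = 3·38 + 1, so 23⁻¹ ≡ 5 (mod 38).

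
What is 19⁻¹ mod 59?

28

19·28 = 532 = 9·59 + 1, so 19⁻¹ ≡ 28 (mod 59).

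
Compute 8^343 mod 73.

8

Square-and-reduce mod 73: 8^1≡8, 8^2≡64, 8^4≡8, 8^8≡64, 8^16≡8, 8^32≡64, 8^64≡8, 8^128≡64, 8^256≡8.
Since 343 = 1 + 2 + 4 + 16 + 64 + 256 in binary, 8^343 ≡ 8·64·8·8·8·8 ≡ 8 (mod 73).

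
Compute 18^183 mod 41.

Successive squares of 18 mod 41: 18^1≡18, 18^2≡37, 18^4≡16, 18^8≡10, 18^16≡18, 18^32≡37, 18^64≡16, 18^128≡10.
Since 183 = 1 + 2 + 4 + 16 + 32 + 128 in binary, 18^183 ≡ 18·37·16·18·37·10 ≡ 10 (mod 41).

10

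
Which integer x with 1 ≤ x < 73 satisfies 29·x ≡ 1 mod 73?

68

73 = 2·29 + 15
29 = 1·15 + 14
15 = 1·14 + 1
14 = 14·1 + 0
Back-substituting gives 29·68 ≡ 1 (mod 73).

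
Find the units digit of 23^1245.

Last digits of 3^n: 3, 9, 7, 1 (period 4).
1245 mod 4 = 1, so the last digit matches 3^1 = 3.

3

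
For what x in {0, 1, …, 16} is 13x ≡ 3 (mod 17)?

12

The inverse of 13 mod 17 is 4 (since 13·4 = 52 ≡ 1).
So x ≡ 4·3 = 12 ≡ 12 (mod 17).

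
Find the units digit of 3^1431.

7

Powers of 3 mod 10 repeat with period 4: 3, 9, 7, 1.
1431 mod 4 = 3, so the last digit matches 3^3 = 7.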